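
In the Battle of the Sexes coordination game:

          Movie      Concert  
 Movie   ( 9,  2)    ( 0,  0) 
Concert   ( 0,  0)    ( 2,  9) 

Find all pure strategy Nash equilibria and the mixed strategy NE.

Pure NE: (Movie, Movie) and (Concert, Concert); Mixed NE: p = 0.8182, q = 0.1818

Work:
Check pure NE:
(Movie, Movie): (9, 2) - no unilateral deviation beneficial
(Concert, Concert): (2, 9) - no unilateral deviation beneficial
Mixed NE: P1 plays Movie with p = 0.8182, P2 plays Movie with q = 0.1818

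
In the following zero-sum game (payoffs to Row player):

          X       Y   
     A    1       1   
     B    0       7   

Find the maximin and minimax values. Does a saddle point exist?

Maximin = 1, Minimax = 1, Saddle: True

Work:
Row minimums: [1, 0] → maximin = 1
Column maximums: [1, 7] → minimax = 1
Saddle point exists! Game value = 1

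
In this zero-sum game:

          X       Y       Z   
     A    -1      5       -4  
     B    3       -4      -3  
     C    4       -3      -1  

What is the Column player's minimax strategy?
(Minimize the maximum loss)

Column should play Z, value = -1

Work:
Column player minimizes Row's maximum payoff:
Column X: max payoff to Row = 4
Column Y: max payoff to Row = 5
Column Z: max payoff to Row = -1
Minimum is -1, achieved by column Z.
Minimax strategy: Z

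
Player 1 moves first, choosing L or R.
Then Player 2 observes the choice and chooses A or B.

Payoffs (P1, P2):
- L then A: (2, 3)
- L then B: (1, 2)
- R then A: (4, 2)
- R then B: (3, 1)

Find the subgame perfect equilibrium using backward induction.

P1 plays R, P2 plays A after L and A after R; Payoff (4, 2)

Work:
Backward induction:
After L: P2 chooses A → P1 gets 2
After R: P2 chooses A → P1 gets 4
P1 chooses R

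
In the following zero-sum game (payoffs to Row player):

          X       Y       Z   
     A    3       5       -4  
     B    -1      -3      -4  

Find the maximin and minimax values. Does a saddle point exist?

Maximin = -4, Minimax = -4, Saddle: True

Work:
Row minimums: [-4, -4] → maximin = -4
Column maximums: [3, 5, -4] → minimax = -4
Saddle point exists! Game value = -4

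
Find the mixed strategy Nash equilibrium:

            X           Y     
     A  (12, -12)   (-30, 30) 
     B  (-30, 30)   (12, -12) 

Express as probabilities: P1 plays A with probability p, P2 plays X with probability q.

p = 0.5, q = 0.5

Work:
Find probabilities that make opponent indifferent:
P2 chooses q to make P1 indifferent between A and B
P1 chooses p to make P2 indifferent between X and Y
Mixed NE: P1 plays (A: 0.5, B: 0.5), P2 plays (X: 0.5, Y: 0.5)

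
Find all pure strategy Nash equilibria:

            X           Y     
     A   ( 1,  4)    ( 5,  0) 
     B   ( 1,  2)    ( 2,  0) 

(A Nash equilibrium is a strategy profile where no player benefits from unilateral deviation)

Nash equilibrium: (A, X), (B, X)

Work:
Best responses:
  P1 vs X: payoffs [1, 1] → best response A/B (payoff 1)
  P1 vs Y: payoffs [5, 2] → best response A (payoff 5)
  P2 vs A: payoffs [4, 0] → best response X (payoff 4)
  P2 vs B: payoffs [2, 0] → best response X (payoff 2)
Mutual best responses: (A,X), (B,X) → Nash equilibria.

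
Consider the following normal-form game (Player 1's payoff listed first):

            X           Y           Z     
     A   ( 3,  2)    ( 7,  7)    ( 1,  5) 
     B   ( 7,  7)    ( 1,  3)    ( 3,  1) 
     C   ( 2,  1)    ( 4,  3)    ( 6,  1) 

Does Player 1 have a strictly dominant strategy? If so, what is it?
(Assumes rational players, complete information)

No strictly dominant strategy exists for Player 1

Work:
A strategy strictly dominates another if it gives a strictly higher payoff against every opponent action. Compare each pair of P1's strategies column-by-column:
  A vs B: [3 vs 7, 7 vs 1, 1 vs 3] → A does not strictly dominate B (column X: 3 ≤ 7)
  A vs C: [3 vs 2, 7 vs 4, 1 vs 6] → A does not strictly dominate C (column Z: 1 ≤ 6)
  B vs A: [7 vs 3, 1 vs 7, 3 vs 1] → B does not strictly dominate A (column Y: 1 ≤ 7)
  B vs C: [7 vs 2, 1 vs 4, 3 vs 6] → B does not strictly dominate C (column Y: 1 ≤ 4)
  C vs A: [2 vs 3, 4 vs 7, 6 vs 1] → C does not strictly dominate A (column X: 2 ≤ 3)
  C vs B: [2 vs 7, 4 vs 1, 6 vs 3] → C does not strictly dominate B (column X: 2 ≤ 7)
No single strategy strictly dominates all others → no strictly dominant strategy.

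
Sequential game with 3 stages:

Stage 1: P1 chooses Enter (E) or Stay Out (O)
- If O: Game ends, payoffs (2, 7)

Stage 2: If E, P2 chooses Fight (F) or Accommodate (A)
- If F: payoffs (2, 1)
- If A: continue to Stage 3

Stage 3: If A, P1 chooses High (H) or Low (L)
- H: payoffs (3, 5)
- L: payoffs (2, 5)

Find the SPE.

SPE: (E, A, H); Outcome (3, 5)

Work:
Stage 3: P1 chooses H (3 vs 2)
Stage 2: P2: F->1, A->5 (anticipating H). Choose A
Stage 1: P1: O->2, E->3 (anticipating A, H). Choose E
SPE path: E -> A -> H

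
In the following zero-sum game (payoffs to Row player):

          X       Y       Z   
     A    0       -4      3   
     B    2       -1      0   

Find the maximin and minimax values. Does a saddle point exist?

Maximin = -1, Minimax = -1, Saddle: True

Work:
Row minimums: [-4, -1] → maximin = -1
Column maximums: [2, -1, 3] → minimax = -1
Saddle point exists! Game value = -1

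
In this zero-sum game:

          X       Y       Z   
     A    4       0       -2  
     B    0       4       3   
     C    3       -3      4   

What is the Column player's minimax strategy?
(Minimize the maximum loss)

Column should play X or Y or Z (all achieve the minimum), value = 4

Work:
Column player minimizes Row's maximum payoff:
Column X: max payoff to Row = 4
Column Y: max payoff to Row = 4
Column Z: max payoff to Row = 4
Minimum is 4, achieved by columns X, Y, Z (tied).
Each of X or Y or Z is a minimax strategy.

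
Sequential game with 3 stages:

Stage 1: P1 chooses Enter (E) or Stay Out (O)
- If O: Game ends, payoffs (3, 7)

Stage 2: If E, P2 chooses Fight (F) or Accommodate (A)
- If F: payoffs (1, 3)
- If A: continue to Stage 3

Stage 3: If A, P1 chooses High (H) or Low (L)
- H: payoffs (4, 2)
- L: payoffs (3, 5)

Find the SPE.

SPE: (O, F, H); Outcome (3, 7)

Work:
Stage 3: P1 chooses H (4 vs 3)
Stage 2: P2: F->3, A->2 (anticipating H). Choose F
Stage 1: P1: O->3, E->1 (anticipating F, H). Choose O
SPE path: O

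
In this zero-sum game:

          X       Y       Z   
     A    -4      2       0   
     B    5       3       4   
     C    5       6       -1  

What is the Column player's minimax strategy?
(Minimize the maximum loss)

Column should play Z, value = 4

Work:
Column player minimizes Row's maximum payoff:
Column X: max payoff to Row = 5
Column Y: max payoff to Row = 6
Column Z: max payoff to Row = 4
Minimum is 4, achieved by column Z.
Minimax strategy: Z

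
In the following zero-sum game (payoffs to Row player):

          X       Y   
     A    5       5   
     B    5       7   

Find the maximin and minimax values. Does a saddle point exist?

Maximin = 5, Minimax = 5, Saddle: True

Work:
Row minimums: [5, 5] → maximin = 5
Column maximums: [5, 7] → minimax = 5
Saddle point exists! Game value = 5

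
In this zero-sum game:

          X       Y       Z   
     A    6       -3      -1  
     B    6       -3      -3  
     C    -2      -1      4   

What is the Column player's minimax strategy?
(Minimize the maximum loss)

Column should play Y, value = -1

Work:
Column player minimizes Row's maximum payoff:
Column X: max payoff to Row = 6
Column Y: max payoff to Row = -1
Column Z: max payoff to Row = 4
Minimum is -1, achieved by column Y.
Minimax strategy: Y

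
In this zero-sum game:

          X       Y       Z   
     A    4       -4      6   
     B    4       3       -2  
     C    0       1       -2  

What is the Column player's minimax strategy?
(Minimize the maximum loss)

Column should play Y, value = 3

Work:
Column player minimizes Row's maximum payoff:
Column X: max payoff to Row = 4
Column Y: max payoff to Row = 3
Column Z: max payoff to Row = 6
Minimum is 3, achieved by column Y.
Minimax strategy: Y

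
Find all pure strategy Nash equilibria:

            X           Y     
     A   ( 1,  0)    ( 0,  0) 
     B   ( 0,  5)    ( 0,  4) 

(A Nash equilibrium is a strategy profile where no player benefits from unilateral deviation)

Nash equilibrium: (A, X), (A, Y)

Work:
Best responses:
  P1 vs X: payoffs [1, 0] → best response A (payoff 1)
  P1 vs Y: payoffs [0, 0] → best response A/B (payoff 0)
  P2 vs A: payoffs [0, 0] → best response X/Y (payoff 0)
  P2 vs B: payoffs [5, 4] → best response X (payoff 5)
Mutual best responses: (A,X), (A,Y) → Nash equilibria.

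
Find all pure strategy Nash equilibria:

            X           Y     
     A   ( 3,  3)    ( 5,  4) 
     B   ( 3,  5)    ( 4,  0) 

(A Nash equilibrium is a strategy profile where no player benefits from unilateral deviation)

Nash equilibrium: (A, Y), (B, X)

Work:
Best responses:
  P1 vs X: payoffs [3, 3] → best response A/B (payoff 3)
  P1 vs Y: payoffs [5, 4] → best response A (payoff 5)
  P2 vs A: payoffs [3, 4] → best response Y (payoff 4)
  P2 vs B: payoffs [5, 0] → best response X (payoff 5)
Mutual best responses: (A,Y), (B,X) → Nash equilibria.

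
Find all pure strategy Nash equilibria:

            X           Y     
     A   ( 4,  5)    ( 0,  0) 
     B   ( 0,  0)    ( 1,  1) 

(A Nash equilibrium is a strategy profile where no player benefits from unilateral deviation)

Nash equilibrium: (A, X), (B, Y)

Work:
Best responses:
  P1 vs X: payoffs [4, 0] → best response A (payoff 4)
  P1 vs Y: payoffs [0, 1] → best response B (payoff 1)
  P2 vs A: payoffs [5, 0] → best response X (payoff 5)
  P2 vs B: payoffs [0, 1] → best response Y (payoff 1)
Mutual best responses: (A,X), (B,Y) → Nash equilibria.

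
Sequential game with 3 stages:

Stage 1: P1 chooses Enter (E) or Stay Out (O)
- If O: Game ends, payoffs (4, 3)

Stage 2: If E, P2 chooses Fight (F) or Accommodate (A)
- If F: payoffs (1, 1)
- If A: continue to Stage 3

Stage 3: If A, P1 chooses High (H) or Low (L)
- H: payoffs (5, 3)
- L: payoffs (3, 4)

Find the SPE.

SPE: (E, A, H); Outcome (5, 3)

Work:
Stage 3: P1 chooses H (5 vs 3)
Stage 2: P2: F->1, A->3 (anticipating H). Choose A
Stage 1: P1: O->4, E->5 (anticipating A, H). Choose E
SPE path: E -> A -> H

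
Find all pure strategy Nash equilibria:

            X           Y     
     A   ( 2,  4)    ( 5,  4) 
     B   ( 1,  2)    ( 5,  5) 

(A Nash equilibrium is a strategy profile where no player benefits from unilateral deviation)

Nash equilibrium: (A, X), (A, Y), (B, Y)

Work:
Best responses:
  P1 vs X: payoffs [2, 1] → best response A (payoff 2)
  P1 vs Y: payoffs [5, 5] → best response A/B (payoff 5)
  P2 vs A: payoffs [4, 4] → best response X/Y (payoff 4)
  P2 vs B: payoffs [2, 5] → best response Y (payoff 5)
Mutual best responses: (A,X), (A,Y), (B,Y) → Nash equilibria.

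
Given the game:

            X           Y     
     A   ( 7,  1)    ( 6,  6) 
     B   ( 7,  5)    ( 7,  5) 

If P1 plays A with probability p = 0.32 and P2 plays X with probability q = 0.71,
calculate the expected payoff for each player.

E[P1] = 6.9072, E[P2] = 4.184

Work:
E[P1] = p·q·π₁(A,X) + p·(1-q)·π₁(A,Y) + (1-p)·q·π₁(B,X) + (1-p)·(1-q)·π₁(B,Y)
= 0.32·0.71·7 + 0.32·0.29·6 + 0.68·0.71·7 + 0.68·0.29·7
= 6.9072

E[P2] = 4.184 (similar calculation)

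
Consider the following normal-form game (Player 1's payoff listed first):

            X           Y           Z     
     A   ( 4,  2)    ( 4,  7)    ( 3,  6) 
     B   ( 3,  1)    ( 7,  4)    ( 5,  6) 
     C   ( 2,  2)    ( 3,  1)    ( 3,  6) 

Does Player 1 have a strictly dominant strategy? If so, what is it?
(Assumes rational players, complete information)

No strictly dominant strategy exists for Player 1

Work:
A strategy strictly dominates another if it gives a strictly higher payoff against every opponent action. Compare each pair of P1's strategies column-by-column:
  A vs B: [4 vs 3, 4 vs 7, 3 vs 5] → A does not strictly dominate B (column Y: 4 ≤ 7)
  A vs C: [4 vs 2, 4 vs 3, 3 vs 3] → A does not strictly dominate C (column Z: 3 ≤ 3)
  B vs A: [3 vs 4, 7 vs 4, 5 vs 3] → B does not strictly dominate A (column X: 3 ≤ 4)
  B vs C: [3 vs 2, 7 vs 3, 5 vs 3] → B strictly dominates C
  C vs A: [2 vs 4, 3 vs 4, 3 vs 3] → C does not strictly dominate A (column X: 2 ≤ 4)
  C vs B: [2 vs 3, 3 vs 7, 3 vs 5] → C does not strictly dominate B (column X: 2 ≤ 3)
No single strategy strictly dominates all others → no strictly dominant strategy.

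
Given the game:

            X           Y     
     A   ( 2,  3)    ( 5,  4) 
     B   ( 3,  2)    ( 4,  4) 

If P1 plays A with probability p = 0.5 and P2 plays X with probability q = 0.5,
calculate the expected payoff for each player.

E[P1] = 3.5, E[P2] = 3.25

Work:
E[P1] = p·q·π₁(A,X) + p·(1-q)·π₁(A,Y) + (1-p)·q·π₁(B,X) + (1-p)·(1-q)·π₁(B,Y)
= 0.5·0.5·2 + 0.5·0.5·5 + 0.5·0.5·3 + 0.5·0.5·4
= 3.5

E[P2] = 3.25 (similar calculation)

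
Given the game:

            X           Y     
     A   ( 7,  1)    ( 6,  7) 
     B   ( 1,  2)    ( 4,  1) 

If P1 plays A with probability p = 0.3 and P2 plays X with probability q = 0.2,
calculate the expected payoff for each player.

E[P1] = 4.24, E[P2] = 2.58

Work:
E[P1] = p·q·π₁(A,X) + p·(1-q)·π₁(A,Y) + (1-p)·q·π₁(B,X) + (1-p)·(1-q)·π₁(B,Y)
= 0.3·0.2·7 + 0.3·0.8·6 + 0.7·0.2·1 + 0.7·0.8·4
= 4.24

E[P2] = 2.58 (similar calculation)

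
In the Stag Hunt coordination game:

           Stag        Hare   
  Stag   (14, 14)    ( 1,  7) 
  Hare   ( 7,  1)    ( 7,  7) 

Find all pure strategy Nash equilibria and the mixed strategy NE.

Pure NE: (Stag, Stag) and (Hare, Hare); Mixed NE: p = 0.4615, q = 0.4615

Work:
Check pure NE:
(Stag, Stag): (14, 14) - no unilateral deviation beneficial
(Hare, Hare): (7, 7) - no unilateral deviation beneficial
Mixed NE: P1 plays Stag with p = 0.4615, P2 plays Stag with q = 0.4615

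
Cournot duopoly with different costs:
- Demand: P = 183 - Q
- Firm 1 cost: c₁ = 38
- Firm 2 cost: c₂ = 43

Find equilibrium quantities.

q₁* = 50.0, q₂* = 45.0

Work:
Reaction: q₁ = (183 - 38 - q₂)/2
Reaction: q₂ = (183 - 43 - q₁)/2
Solve simultaneously:
q₁* = (183 - 2×38 + 43)/3 = 50.0
q₂* = (183 - 2×43 + 38)/3 = 45.0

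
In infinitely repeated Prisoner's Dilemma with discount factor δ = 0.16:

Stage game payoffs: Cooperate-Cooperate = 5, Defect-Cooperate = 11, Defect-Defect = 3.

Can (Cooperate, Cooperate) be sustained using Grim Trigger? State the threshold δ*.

δ* = 0.75; since δ = 0.16 < 0.75, cooperation cannot be sustained

Work:
For Grim Trigger:
Cooperate forever: 5/(1-δ)
Defect then punished: 11 + 3·δ/(1-δ)
Need: 5/(1-δ) ≥ 11 + 3·δ/(1-δ)
Solving: δ ≥ (T-R)/(T-P) = (11-5)/(11-3) = 0.75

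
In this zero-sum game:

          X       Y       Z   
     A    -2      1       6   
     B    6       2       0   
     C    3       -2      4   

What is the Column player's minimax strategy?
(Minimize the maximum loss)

Column should play Y, value = 2

Work:
Column player minimizes Row's maximum payoff:
Column X: max payoff to Row = 6
Column Y: max payoff to Row = 2
Column Z: max payoff to Row = 6
Minimum is 2, achieved by column Y.
Minimax strategy: Y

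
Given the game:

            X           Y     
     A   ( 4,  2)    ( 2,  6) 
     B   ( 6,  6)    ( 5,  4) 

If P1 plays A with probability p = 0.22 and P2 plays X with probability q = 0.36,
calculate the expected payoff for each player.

E[P1] = 4.7792, E[P2] = 4.6848

Work:
E[P1] = p·q·π₁(A,X) + p·(1-q)·π₁(A,Y) + (1-p)·q·π₁(B,X) + (1-p)·(1-q)·π₁(B,Y)
= 0.22·0.36·4 + 0.22·0.64·2 + 0.78·0.36·6 + 0.78·0.64·5
= 4.7792

E[P2] = 4.6848 (similar calculation)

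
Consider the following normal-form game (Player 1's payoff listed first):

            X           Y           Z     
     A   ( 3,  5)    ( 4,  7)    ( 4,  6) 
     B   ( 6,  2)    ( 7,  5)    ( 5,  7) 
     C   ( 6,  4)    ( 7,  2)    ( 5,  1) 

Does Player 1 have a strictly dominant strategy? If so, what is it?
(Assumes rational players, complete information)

No strictly dominant strategy exists for Player 1

Work:
A strategy strictly dominates another if it gives a strictly higher payoff against every opponent action. Compare each pair of P1's strategies column-by-column:
  A vs B: [3 vs 6, 4 vs 7, 4 vs 5] → A does not strictly dominate B (column X: 3 ≤ 6)
  A vs C: [3 vs 6, 4 vs 7, 4 vs 5] → A does not strictly dominate C (column X: 3 ≤ 6)
  B vs A: [6 vs 3, 7 vs 4, 5 vs 4] → B strictly dominates A
  B vs C: [6 vs 6, 7 vs 7, 5 vs 5] → B does not strictly dominate C (column X: 6 ≤ 6)
  C vs A: [6 vs 3, 7 vs 4, 5 vs 4] → C strictly dominates A
  C vs B: [6 vs 6, 7 vs 7, 5 vs 5] → C does not strictly dominate B (column X: 6 ≤ 6)
No single strategy strictly dominates all others → no strictly dominant strategy.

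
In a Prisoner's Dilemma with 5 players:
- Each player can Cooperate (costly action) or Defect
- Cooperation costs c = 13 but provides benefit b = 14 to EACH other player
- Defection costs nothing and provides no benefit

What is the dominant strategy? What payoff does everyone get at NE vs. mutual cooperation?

Dominant: Defect; NE payoff = 0; Coop payoff = 43

Work:
Defect dominates (saves cost c = 13, benefit to others is external)
NE: All defect → everyone gets 0
If all cooperate: each receives (4)×14 - 13 = 43
Social dilemma: 43 > 0 but NE gives 0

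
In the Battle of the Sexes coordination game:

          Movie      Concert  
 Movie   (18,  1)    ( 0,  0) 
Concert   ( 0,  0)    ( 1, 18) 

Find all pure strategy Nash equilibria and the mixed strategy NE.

Pure NE: (Movie, Movie) and (Concert, Concert); Mixed NE: p = 0.9474, q = 0.0526

Work:
Check pure NE:
(Movie, Movie): (18, 1) - no unilateral deviation beneficial
(Concert, Concert): (1, 18) - no unilateral deviation beneficial
Mixed NE: P1 plays Movie with p = 0.9474, P2 plays Movie with q = 0.0526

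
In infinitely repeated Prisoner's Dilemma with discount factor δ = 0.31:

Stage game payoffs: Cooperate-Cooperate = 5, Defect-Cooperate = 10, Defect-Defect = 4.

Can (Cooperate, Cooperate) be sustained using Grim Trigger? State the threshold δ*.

δ* = 0.8333; since δ = 0.31 < 0.8333, cooperation cannot be sustained

Work:
For Grim Trigger:
Cooperate forever: 5/(1-δ)
Defect then punished: 10 + 4·δ/(1-δ)
Need: 5/(1-δ) ≥ 10 + 4·δ/(1-δ)
Solving: δ ≥ (T-R)/(T-P) = (10-5)/(10-4) = 0.8333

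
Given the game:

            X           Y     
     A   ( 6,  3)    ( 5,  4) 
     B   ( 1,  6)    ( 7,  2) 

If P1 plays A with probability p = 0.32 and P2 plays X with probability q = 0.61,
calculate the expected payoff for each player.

E[P1] = 4.0664, E[P2] = 4.104

Work:
E[P1] = p·q·π₁(A,X) + p·(1-q)·π₁(A,Y) + (1-p)·q·π₁(B,X) + (1-p)·(1-q)·π₁(B,Y)
= 0.32·0.61·6 + 0.32·0.39·5 + 0.68·0.61·1 + 0.68·0.39·7
= 4.0664

E[P2] = 4.104 (similar calculation)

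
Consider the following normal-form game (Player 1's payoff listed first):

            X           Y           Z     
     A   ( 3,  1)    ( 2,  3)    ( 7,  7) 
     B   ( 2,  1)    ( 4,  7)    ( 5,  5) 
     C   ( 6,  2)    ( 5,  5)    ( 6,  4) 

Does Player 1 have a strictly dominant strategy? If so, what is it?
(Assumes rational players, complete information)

No strictly dominant strategy exists for Player 1

Work:
A strategy strictly dominates another if it gives a strictly higher payoff against every opponent action. Compare each pair of P1's strategies column-by-column:
  A vs B: [3 vs 2, 2 vs 4, 7 vs 5] → A does not strictly dominate B (column Y: 2 ≤ 4)
  A vs C: [3 vs 6, 2 vs 5, 7 vs 6] → A does not strictly dominate C (column X: 3 ≤ 6)
  B vs A: [2 vs 3, 4 vs 2, 5 vs 7] → B does not strictly dominate A (column X: 2 ≤ 3)
  B vs C: [2 vs 6, 4 vs 5, 5 vs 6] → B does not strictly dominate C (column X: 2 ≤ 6)
  C vs A: [6 vs 3, 5 vs 2, 6 vs 7] → C does not strictly dominate A (column Z: 6 ≤ 7)
  C vs B: [6 vs 2, 5 vs 4, 6 vs 5] → C strictly dominates B
No single strategy strictly dominates all others → no strictly dominant strategy.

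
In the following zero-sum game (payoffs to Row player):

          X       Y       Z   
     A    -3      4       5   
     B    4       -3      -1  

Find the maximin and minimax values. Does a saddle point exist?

Maximin = -3, Minimax = 4, Saddle: False

Work:
Row minimums: [-3, -3] → maximin = -3
Column maximums: [4, 4, 5] → minimax = 4
No saddle point (maximin ≠ minimax). Mixed strategy needed.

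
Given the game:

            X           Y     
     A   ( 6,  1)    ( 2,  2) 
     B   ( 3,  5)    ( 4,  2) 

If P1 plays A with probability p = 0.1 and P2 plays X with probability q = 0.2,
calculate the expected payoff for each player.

E[P1] = 3.7, E[P2] = 2.52

Work:
E[P1] = p·q·π₁(A,X) + p·(1-q)·π₁(A,Y) + (1-p)·q·π₁(B,X) + (1-p)·(1-q)·π₁(B,Y)
= 0.1·0.2·6 + 0.1·0.8·2 + 0.9·0.2·3 + 0.9·0.8·4
= 3.7

E[P2] = 2.52 (similar calculation)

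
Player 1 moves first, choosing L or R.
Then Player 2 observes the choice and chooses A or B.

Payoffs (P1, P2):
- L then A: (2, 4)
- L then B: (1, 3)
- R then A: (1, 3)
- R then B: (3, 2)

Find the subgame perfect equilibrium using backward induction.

P1 plays L, P2 plays A after L and A after R; Payoff (2, 4)

Work:
Backward induction:
After L: P2 chooses A → P1 gets 2
After R: P2 chooses A → P1 gets 1
P1 chooses L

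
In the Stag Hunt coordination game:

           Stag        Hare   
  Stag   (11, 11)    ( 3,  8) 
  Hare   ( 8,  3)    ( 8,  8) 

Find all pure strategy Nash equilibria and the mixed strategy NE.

Pure NE: (Stag, Stag) and (Hare, Hare); Mixed NE: p = 0.625, q = 0.625

Work:
Check pure NE:
(Stag, Stag): (11, 11) - no unilateral deviation beneficial
(Hare, Hare): (8, 8) - no unilateral deviation beneficial
Mixed NE: P1 plays Stag with p = 0.625, P2 plays Stag with q = 0.625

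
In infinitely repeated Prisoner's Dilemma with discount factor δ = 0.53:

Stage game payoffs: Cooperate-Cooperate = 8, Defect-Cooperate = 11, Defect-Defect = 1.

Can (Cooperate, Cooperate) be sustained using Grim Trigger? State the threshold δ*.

δ* = 0.3; since δ = 0.53 ≥ 0.3, cooperation can be sustained

Work:
For Grim Trigger:
Cooperate forever: 8/(1-δ)
Defect then punished: 11 + 1·δ/(1-δ)
Need: 8/(1-δ) ≥ 11 + 1·δ/(1-δ)
Solving: δ ≥ (T-R)/(T-P) = (11-8)/(11-1) = 0.3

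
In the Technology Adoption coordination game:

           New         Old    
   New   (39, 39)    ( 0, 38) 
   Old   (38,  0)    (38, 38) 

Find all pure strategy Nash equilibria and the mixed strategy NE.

Pure NE: (New, New) and (Old, Old); Mixed NE: p = 0.9744, q = 0.9744

Work:
Check pure NE:
(New, New): (39, 39) - no unilateral deviation beneficial
(Old, Old): (38, 38) - no unilateral deviation beneficial
Mixed NE: P1 plays New with p = 0.9744, P2 plays New with q = 0.9744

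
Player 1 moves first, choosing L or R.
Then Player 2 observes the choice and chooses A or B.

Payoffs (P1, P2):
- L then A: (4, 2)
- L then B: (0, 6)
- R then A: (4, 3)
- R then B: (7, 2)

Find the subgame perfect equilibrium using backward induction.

P1 plays R, P2 plays B after L and A after R; Payoff (4, 3)

Work:
Backward induction:
After L: P2 chooses B → P1 gets 0
After R: P2 chooses A → P1 gets 4
P1 chooses R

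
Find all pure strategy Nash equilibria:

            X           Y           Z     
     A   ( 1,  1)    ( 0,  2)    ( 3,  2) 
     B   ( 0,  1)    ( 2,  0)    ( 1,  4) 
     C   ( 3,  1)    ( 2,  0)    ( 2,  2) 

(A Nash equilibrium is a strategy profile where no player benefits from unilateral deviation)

Nash equilibrium: (A, Z)

Work:
Best responses:
  P1 vs X: payoffs [1, 0, 3] → best response C (payoff 3)
  P1 vs Y: payoffs [0, 2, 2] → best response B/C (payoff 2)
  P1 vs Z: payoffs [3, 1, 2] → best response A (payoff 3)
  P2 vs A: payoffs [1, 2, 2] → best response Y/Z (payoff 2)
  P2 vs B: payoffs [1, 0, 4] → best response Z (payoff 4)
  P2 vs C: payoffs [1, 0, 2] → best response Z (payoff 2)
Mutual best responses: (A,Z) → Nash equilibria.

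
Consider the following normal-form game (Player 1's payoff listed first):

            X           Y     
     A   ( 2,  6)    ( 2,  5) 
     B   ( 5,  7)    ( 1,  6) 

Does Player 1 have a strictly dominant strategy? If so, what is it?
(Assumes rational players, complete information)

No strictly dominant strategy exists for Player 1

Work:
A strategy strictly dominates another if it gives a strictly higher payoff against every opponent action. Compare each pair of P1's strategies column-by-column:
  A vs B: [2 vs 5, 2 vs 1] → A does not strictly dominate B (column X: 2 ≤ 5)
  B vs A: [5 vs 2, 1 vs 2] → B does not strictly dominate A (column Y: 1 ≤ 2)
No single strategy strictly dominates all others → no strictly dominant strategy.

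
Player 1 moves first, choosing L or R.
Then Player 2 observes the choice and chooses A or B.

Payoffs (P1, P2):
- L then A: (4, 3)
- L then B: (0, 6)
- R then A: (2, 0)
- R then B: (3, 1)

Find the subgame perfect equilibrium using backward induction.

P1 plays R, P2 plays B after L and B after R; Payoff (3, 1)

Work:
Backward induction:
After L: P2 chooses B → P1 gets 0
After R: P2 chooses B → P1 gets 3
P1 chooses R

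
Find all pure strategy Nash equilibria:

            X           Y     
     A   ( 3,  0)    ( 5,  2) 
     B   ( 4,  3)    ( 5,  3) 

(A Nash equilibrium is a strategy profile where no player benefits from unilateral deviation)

Nash equilibrium: (A, Y), (B, X), (B, Y)

Work:
Best responses:
  P1 vs X: payoffs [3, 4] → best response B (payoff 4)
  P1 vs Y: payoffs [5, 5] → best response A/B (payoff 5)
  P2 vs A: payoffs [0, 2] → best response Y (payoff 2)
  P2 vs B: payoffs [3, 3] → best response X/Y (payoff 3)
Mutual best responses: (A,Y), (B,X), (B,Y) → Nash equilibria.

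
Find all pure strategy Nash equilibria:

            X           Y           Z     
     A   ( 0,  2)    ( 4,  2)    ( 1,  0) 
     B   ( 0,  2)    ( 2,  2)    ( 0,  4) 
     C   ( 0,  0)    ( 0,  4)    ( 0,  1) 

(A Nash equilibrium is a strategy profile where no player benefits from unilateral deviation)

Nash equilibrium: (A, X), (A, Y)

Work:
Best responses:
  P1 vs X: payoffs [0, 0, 0] → best response A/B/C (payoff 0)
  P1 vs Y: payoffs [4, 2, 0] → best response A (payoff 4)
  P1 vs Z: payoffs [1, 0, 0] → best response A (payoff 1)
  P2 vs A: payoffs [2, 2, 0] → best response X/Y (payoff 2)
  P2 vs B: payoffs [2, 2, 4] → best response Z (payoff 4)
  P2 vs C: payoffs [0, 4, 1] → best response Y (payoff 4)
Mutual best responses: (A,X), (A,Y) → Nash equilibria.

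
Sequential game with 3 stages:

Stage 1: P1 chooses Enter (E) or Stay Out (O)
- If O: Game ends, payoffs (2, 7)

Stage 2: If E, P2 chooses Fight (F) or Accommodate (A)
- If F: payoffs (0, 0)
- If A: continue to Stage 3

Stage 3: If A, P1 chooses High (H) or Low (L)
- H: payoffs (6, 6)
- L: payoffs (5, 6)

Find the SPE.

SPE: (E, A, H); Outcome (6, 6)

Work:
Stage 3: P1 chooses H (6 vs 5)
Stage 2: P2: F->0, A->6 (anticipating H). Choose A
Stage 1: P1: O->2, E->6 (anticipating A, H). Choose E
SPE path: E -> A -> H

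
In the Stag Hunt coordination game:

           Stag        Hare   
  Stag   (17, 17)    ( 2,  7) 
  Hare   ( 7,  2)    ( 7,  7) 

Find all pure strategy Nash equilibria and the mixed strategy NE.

Pure NE: (Stag, Stag) and (Hare, Hare); Mixed NE: p = 0.3333, q = 0.3333

Work:
Check pure NE:
(Stag, Stag): (17, 17) - no unilateral deviation beneficial
(Hare, Hare): (7, 7) - no unilateral deviation beneficial
Mixed NE: P1 plays Stag with p = 0.3333, P2 plays Stag with q = 0.3333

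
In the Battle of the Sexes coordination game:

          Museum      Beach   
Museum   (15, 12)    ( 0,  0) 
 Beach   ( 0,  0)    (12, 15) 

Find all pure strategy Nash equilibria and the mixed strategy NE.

Pure NE: (Museum, Museum) and (Beach, Beach); Mixed NE: p = 0.5556, q = 0.4444

Work:
Check pure NE:
(Museum, Museum): (15, 12) - no unilateral deviation beneficial
(Beach, Beach): (12, 15) - no unilateral deviation beneficial
Mixed NE: P1 plays Museum with p = 0.5556, P2 plays Museum with q = 0.4444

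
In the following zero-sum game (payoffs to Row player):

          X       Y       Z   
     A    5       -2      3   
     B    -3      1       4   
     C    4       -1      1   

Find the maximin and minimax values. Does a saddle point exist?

Maximin = -1, Minimax = 1, Saddle: False

Work:
Row minimums: [-2, -3, -1] → maximin = -1
Column maximums: [5, 1, 4] → minimax = 1
No saddle point (maximin ≠ minimax). Mixed strategy needed.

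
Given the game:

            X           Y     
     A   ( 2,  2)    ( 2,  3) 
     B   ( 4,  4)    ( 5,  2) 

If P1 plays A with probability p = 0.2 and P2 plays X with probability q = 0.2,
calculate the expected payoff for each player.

E[P1] = 4.24, E[P2] = 2.48

Work:
E[P1] = p·q·π₁(A,X) + p·(1-q)·π₁(A,Y) + (1-p)·q·π₁(B,X) + (1-p)·(1-q)·π₁(B,Y)
= 0.2·0.2·2 + 0.2·0.8·2 + 0.8·0.2·4 + 0.8·0.8·5
= 4.24

E[P2] = 2.48 (similar calculation)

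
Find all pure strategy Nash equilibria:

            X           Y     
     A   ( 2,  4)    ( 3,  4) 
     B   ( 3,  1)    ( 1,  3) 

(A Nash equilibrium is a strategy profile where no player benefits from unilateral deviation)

Nash equilibrium: (A, Y)

Work:
Best responses:
  P1 vs X: payoffs [2, 3] → best response B (payoff 3)
  P1 vs Y: payoffs [3, 1] → best response A (payoff 3)
  P2 vs A: payoffs [4, 4] → best response X/Y (payoff 4)
  P2 vs B: payoffs [1, 3] → best response Y (payoff 3)
Mutual best responses: (A,Y) → Nash equilibria.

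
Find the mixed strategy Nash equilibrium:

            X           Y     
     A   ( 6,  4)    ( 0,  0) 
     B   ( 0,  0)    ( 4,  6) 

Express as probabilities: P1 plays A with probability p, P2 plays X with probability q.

p = 0.6, q = 0.4

Work:
Find probabilities that make opponent indifferent:
P2 chooses q to make P1 indifferent between A and B
P1 chooses p to make P2 indifferent between X and Y
Mixed NE: P1 plays (A: 0.6, B: 0.4), P2 plays (X: 0.4, Y: 0.6)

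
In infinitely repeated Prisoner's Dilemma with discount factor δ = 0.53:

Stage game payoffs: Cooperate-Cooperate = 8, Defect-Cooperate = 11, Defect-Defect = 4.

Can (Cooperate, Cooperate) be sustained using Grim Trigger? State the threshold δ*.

δ* = 0.4286; since δ = 0.53 ≥ 0.4286, cooperation can be sustained

Work:
For Grim Trigger:
Cooperate forever: 8/(1-δ)
Defect then punished: 11 + 4·δ/(1-δ)
Need: 8/(1-δ) ≥ 11 + 4·δ/(1-δ)
Solving: δ ≥ (T-R)/(T-P) = (11-8)/(11-4) = 0.4286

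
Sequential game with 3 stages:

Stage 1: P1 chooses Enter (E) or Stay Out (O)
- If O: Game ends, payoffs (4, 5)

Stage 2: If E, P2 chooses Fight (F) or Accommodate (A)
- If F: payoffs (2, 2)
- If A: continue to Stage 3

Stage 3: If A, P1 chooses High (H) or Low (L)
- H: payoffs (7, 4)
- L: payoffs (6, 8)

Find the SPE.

SPE: (E, A, H); Outcome (7, 4)

Work:
Stage 3: P1 chooses H (7 vs 6)
Stage 2: P2: F->2, A->4 (anticipating H). Choose A
Stage 1: P1: O->4, E->7 (anticipating A, H). Choose E
SPE path: E -> A -> H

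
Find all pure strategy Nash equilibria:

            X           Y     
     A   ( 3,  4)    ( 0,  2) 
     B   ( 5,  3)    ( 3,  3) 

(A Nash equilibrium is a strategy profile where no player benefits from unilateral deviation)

Nash equilibrium: (B, X), (B, Y)

Work:
Best responses:
  P1 vs X: payoffs [3, 5] → best response B (payoff 5)
  P1 vs Y: payoffs [0, 3] → best response B (payoff 3)
  P2 vs A: payoffs [4, 2] → best response X (payoff 4)
  P2 vs B: payoffs [3, 3] → best response X/Y (payoff 3)
Mutual best responses: (B,X), (B,Y) → Nash equilibria.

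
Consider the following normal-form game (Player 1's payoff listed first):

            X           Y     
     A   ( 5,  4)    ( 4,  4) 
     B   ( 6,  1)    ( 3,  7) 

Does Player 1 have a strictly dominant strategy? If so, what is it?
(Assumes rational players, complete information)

No strictly dominant strategy exists for Player 1

Work:
A strategy strictly dominates another if it gives a strictly higher payoff against every opponent action. Compare each pair of P1's strategies column-by-column:
  A vs B: [5 vs 6, 4 vs 3] → A does not strictly dominate B (column X: 5 ≤ 6)
  B vs A: [6 vs 5, 3 vs 4] → B does not strictly dominate A (column Y: 3 ≤ 4)
No single strategy strictly dominates all others → no strictly dominant strategy.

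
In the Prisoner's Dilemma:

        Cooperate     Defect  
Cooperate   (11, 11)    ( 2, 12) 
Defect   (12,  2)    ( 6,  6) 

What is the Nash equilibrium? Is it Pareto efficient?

(Defect, Defect) is NE; not Pareto efficient

Work:
Defect dominates Cooperate for both players:
If P2 cooperates: Defect (12) > Cooperate (11)
If P2 defects: Defect (6) > Cooperate (2)
NE: (Defect, Defect) with payoff (6, 6)
But (Cooperate, Cooperate) = (11, 11) Pareto dominates (6, 6)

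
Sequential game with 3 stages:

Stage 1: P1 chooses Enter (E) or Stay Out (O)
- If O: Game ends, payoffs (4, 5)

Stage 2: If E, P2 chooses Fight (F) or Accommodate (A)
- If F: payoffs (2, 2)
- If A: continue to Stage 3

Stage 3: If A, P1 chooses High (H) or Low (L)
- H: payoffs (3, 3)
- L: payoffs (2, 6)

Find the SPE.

SPE: (O, A, H); Outcome (4, 5)

Work:
Stage 3: P1 chooses H (3 vs 2)
Stage 2: P2: F->2, A->3 (anticipating H). Choose A
Stage 1: P1: O->4, E->3 (anticipating A, H). Choose O
SPE path: O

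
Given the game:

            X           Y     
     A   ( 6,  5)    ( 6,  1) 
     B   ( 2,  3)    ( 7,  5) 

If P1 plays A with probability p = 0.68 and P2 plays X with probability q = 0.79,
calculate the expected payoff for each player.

E[P1] = 5.056, E[P2] = 3.9232

Work:
E[P1] = p·q·π₁(A,X) + p·(1-q)·π₁(A,Y) + (1-p)·q·π₁(B,X) + (1-p)·(1-q)·π₁(B,Y)
= 0.68·0.79·6 + 0.68·0.21·6 + 0.32·0.79·2 + 0.32·0.21·7
= 5.056

E[P2] = 3.9232 (similar calculation)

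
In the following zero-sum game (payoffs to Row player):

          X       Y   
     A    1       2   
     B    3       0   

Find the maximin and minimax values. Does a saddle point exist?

Maximin = 1, Minimax = 2, Saddle: False

Work:
Row minimums: [1, 0] → maximin = 1
Column maximums: [3, 2] → minimax = 2
No saddle point (maximin ≠ minimax). Mixed strategy needed.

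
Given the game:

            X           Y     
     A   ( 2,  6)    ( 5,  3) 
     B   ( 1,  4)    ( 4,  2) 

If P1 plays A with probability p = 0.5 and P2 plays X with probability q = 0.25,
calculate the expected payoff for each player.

E[P1] = 3.75, E[P2] = 3.125

Work:
E[P1] = p·q·π₁(A,X) + p·(1-q)·π₁(A,Y) + (1-p)·q·π₁(B,X) + (1-p)·(1-q)·π₁(B,Y)
= 0.5·0.25·2 + 0.5·0.75·5 + 0.5·0.25·1 + 0.5·0.75·4
= 3.75

E[P2] = 3.125 (similar calculation)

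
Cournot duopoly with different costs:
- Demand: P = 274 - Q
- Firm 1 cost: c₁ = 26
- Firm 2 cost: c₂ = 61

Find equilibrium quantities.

q₁* = 94.33, q₂* = 59.33

Work:
Reaction: q₁ = (274 - 26 - q₂)/2
Reaction: q₂ = (274 - 61 - q₁)/2
Solve simultaneously:
q₁* = (274 - 2×26 + 61)/3 = 94.33
q₂* = (274 - 2×61 + 26)/3 = 59.33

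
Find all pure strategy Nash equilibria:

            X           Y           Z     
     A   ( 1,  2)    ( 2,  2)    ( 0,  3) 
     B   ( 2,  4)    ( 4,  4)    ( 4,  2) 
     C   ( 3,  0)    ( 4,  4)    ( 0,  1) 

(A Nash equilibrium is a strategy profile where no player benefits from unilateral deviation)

Nash equilibrium: (B, Y), (C, Y)

Work:
Best responses:
  P1 vs X: payoffs [1, 2, 3] → best response C (payoff 3)
  P1 vs Y: payoffs [2, 4, 4] → best response B/C (payoff 4)
  P1 vs Z: payoffs [0, 4, 0] → best response B (payoff 4)
  P2 vs A: payoffs [2, 2, 3] → best response Z (payoff 3)
  P2 vs B: payoffs [4, 4, 2] → best response X/Y (payoff 4)
  P2 vs C: payoffs [0, 4, 1] → best response Y (payoff 4)
Mutual best responses: (B,Y), (C,Y) → Nash equilibria.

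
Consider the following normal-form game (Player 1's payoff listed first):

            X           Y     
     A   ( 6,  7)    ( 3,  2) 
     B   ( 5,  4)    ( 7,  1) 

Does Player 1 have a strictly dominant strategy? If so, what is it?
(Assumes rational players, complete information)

No strictly dominant strategy exists for Player 1

Work:
A strategy strictly dominates another if it gives a strictly higher payoff against every opponent action. Compare each pair of P1's strategies column-by-column:
  A vs B: [6 vs 5, 3 vs 7] → A does not strictly dominate B (column Y: 3 ≤ 7)
  B vs A: [5 vs 6, 7 vs 3] → B does not strictly dominate A (column X: 5 ≤ 6)
No single strategy strictly dominates all others → no strictly dominant strategy.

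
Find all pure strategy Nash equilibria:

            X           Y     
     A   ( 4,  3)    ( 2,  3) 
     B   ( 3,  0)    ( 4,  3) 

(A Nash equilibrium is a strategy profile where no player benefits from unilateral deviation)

Nash equilibrium: (A, X), (B, Y)

Work:
Best responses:
  P1 vs X: payoffs [4, 3] → best response A (payoff 4)
  P1 vs Y: payoffs [2, 4] → best response B (payoff 4)
  P2 vs A: payoffs [3, 3] → best response X/Y (payoff 3)
  P2 vs B: payoffs [0, 3] → best response Y (payoff 3)
Mutual best responses: (A,X), (B,Y) → Nash equilibria.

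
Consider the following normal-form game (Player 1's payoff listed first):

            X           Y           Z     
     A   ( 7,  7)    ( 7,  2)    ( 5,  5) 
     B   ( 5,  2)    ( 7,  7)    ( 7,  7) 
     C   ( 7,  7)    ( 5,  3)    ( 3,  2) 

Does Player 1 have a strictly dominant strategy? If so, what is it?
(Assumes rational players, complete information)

No strictly dominant strategy exists for Player 1

Work:
A strategy strictly dominates another if it gives a strictly higher payoff against every opponent action. Compare each pair of P1's strategies column-by-column:
  A vs B: [7 vs 5, 7 vs 7, 5 vs 7] → A does not strictly dominate B (column Y: 7 ≤ 7)
  A vs C: [7 vs 7, 7 vs 5, 5 vs 3] → A does not strictly dominate C (column X: 7 ≤ 7)
  B vs A: [5 vs 7, 7 vs 7, 7 vs 5] → B does not strictly dominate A (column X: 5 ≤ 7)
  B vs C: [5 vs 7, 7 vs 5, 7 vs 3] → B does not strictly dominate C (column X: 5 ≤ 7)
  C vs A: [7 vs 7, 5 vs 7, 3 vs 5] → C does not strictly dominate A (column X: 7 ≤ 7)
  C vs B: [7 vs 5, 5 vs 7, 3 vs 7] → C does not strictly dominate B (column Y: 5 ≤ 7)
No single strategy strictly dominates all others → no strictly dominant strategy.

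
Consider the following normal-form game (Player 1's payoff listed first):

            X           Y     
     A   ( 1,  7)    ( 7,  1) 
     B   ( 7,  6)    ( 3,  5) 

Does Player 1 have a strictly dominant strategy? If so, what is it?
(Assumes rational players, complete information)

No strictly dominant strategy exists for Player 1

Work:
A strategy strictly dominates another if it gives a strictly higher payoff against every opponent action. Compare each pair of P1's strategies column-by-column:
  A vs B: [1 vs 7, 7 vs 3] → A does not strictly dominate B (column X: 1 ≤ 7)
  B vs A: [7 vs 1, 3 vs 7] → B does not strictly dominate A (column Y: 3 ≤ 7)
No single strategy strictly dominates all others → no strictly dominant strategy.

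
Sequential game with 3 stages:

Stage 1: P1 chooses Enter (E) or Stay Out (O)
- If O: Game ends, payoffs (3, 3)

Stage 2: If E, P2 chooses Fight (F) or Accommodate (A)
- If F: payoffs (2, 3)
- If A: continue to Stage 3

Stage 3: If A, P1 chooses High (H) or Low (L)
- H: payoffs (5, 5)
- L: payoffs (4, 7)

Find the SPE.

SPE: (E, A, H); Outcome (5, 5)

Work:
Stage 3: P1 chooses H (5 vs 4)
Stage 2: P2: F->3, A->5 (anticipating H). Choose A
Stage 1: P1: O->3, E->5 (anticipating A, H). Choose E
SPE path: E -> A -> H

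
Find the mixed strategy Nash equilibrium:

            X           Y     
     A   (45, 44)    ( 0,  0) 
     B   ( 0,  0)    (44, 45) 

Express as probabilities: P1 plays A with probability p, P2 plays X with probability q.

p = 0.5056, q = 0.4944

Work:
Find probabilities that make opponent indifferent:
P2 chooses q to make P1 indifferent between A and B
P1 chooses p to make P2 indifferent between X and Y
Mixed NE: P1 plays (A: 0.5056, B: 0.4944), P2 plays (X: 0.4944, Y: 0.5056)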